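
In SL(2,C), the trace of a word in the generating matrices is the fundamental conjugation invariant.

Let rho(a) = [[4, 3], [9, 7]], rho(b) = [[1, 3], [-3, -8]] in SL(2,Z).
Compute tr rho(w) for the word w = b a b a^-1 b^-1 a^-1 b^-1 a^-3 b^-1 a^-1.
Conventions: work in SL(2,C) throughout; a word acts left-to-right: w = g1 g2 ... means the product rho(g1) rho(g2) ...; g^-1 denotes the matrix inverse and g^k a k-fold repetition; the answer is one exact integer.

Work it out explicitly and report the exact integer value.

-5997718915

rho(b) = [[1, 3], [-3, -8]]
... * rho(a) = [[4, 3], [9, 7]]  ->  [[31, 24], [-84, -65]]
... * rho(b) = [[1, 3], [-3, -8]]  ->  [[-41, -99], [111, 268]]
... * rho(a^-1) = [[7, -3], [-9, 4]]  ->  [[604, -273], [-1635, 739]]
... * rho(b^-1) = [[-8, -3], [3, 1]]  ->  [[-5651, -2085], [15297, 5644]]
... * rho(a^-1) = [[7, -3], [-9, 4]]  ->  [[-20792, 8613], [56283, -23315]]
... * rho(b^-1) = [[-8, -3], [3, 1]]  ->  [[192175, 70989], [-520209, -192164]]
... * rho(a^-1) = [[7, -3], [-9, 4]]  ->  [[706324, -292569], [-1911987, 791971]]
... * rho(a^-1) = [[7, -3], [-9, 4]]  ->  [[7577389, -3289248], [-20511648, 8903845]]
... * rho(a^-1) = [[7, -3], [-9, 4]]  ->  [[82644955, -35889159], [-223716141, 97150324]]
... * rho(b^-1) = [[-8, -3], [3, 1]]  ->  [[-768827117, -283824024], [2081180100, 768298747]]
... * rho(a^-1) = [[7, -3], [-9, 4]]  ->  [[-2827373603, 1171185255], [7653571977, -3170345312]]
tr = -2827373603 + -3170345312 = -5997718915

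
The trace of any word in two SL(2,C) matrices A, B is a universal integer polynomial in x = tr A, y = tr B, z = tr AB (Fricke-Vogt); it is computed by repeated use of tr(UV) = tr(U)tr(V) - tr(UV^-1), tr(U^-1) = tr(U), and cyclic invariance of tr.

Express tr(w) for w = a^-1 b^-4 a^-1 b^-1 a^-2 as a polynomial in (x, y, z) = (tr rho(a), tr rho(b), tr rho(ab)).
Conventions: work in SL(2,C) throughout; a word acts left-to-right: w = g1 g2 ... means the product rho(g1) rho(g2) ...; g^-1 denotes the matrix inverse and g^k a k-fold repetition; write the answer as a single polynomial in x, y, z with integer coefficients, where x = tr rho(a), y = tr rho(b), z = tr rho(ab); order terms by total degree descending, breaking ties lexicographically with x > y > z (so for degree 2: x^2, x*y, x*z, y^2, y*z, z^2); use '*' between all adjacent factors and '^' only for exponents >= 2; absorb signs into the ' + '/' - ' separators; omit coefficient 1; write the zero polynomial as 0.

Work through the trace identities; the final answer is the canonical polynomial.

tr(b^-1) = tr(b) = y
tr(b^-1 a) = tr(a) * tr(b) - tr(a b)  (eliminate b^-1) = x*y - z
tr(a^-1 b^-1) = tr(b^-1) * tr(a) - tr(b^-1 a)  (eliminate a^-1) = z
tr(b^-2 a^-1) = tr(a^-1 b^-1) * tr(b) - tr(a^-1)  (eliminate b^-1) = y*z - x
tr(b^-2) = tr(b^-1) * tr(b) - tr(1)  (eliminate b^-1) = y^2 - 2
tr(b^-2 a^-2) = tr(b^-2 a^-1) * tr(a) - tr(b^-2)  (eliminate a^-1) = x*y*z - x^2 - y^2 + 2
tr(a^-3 b^-2) = tr(b^-2 a^-2) * tr(a) - tr(b^-2 a^-1)  (eliminate a^-1) = x^2*y*z - x^3 - x*y^2 - y*z + 3*x
tr(a^-2 b^-1) = tr(a^-1 b^-1) * tr(a) - tr(a^-1 b^-1 a)  (eliminate a^-1) = x*z - y
tr(a^-3 b^-1) = tr(a^-2 b^-1) * tr(a) - tr(a^-2 b^-1 a)  (eliminate a^-1) = x^2*z - x*y - z
tr(b^-1 a^-3 b^-2) = tr(a^-3 b^-2) * tr(b) - tr(a^-3 b^-1)  (eliminate b^-1) = x^2*y^2*z - x^3*y - x*y^3 - x^2*z - y^2*z + 4*x*y + z
tr(a^-3 b^-4) = tr(b^-1 a^-3 b^-2) * tr(b) - tr(b^-1 a^-3 b^-1)  (eliminate b^-1) = x^2*y^3*z - x^3*y^2 - x*y^4 - 2*x^2*y*z - y^3*z + x^3 + 5*x*y^2 + 2*y*z - 3*x
tr(b^-1 a^-3 b^-4) = tr(a^-3 b^-4) * tr(b) - tr(a^-3 b^-3)  (eliminate b^-1) = x^2*y^4*z - x^3*y^3 - x*y^5 - 3*x^2*y^2*z - y^4*z + 2*x^3*y + 6*x*y^3 + x^2*z + 3*y^2*z - 7*x*y - z
tr(b^-3) = tr(b^-2) * tr(b) - tr(b^-1)  (eliminate b^-1) = y^3 - 3*y
tr(b a b a) = tr(b a) * tr(b a) - tr(1)  (split on b) = z^2 - 2
tr(a b a^-1 b) = tr(b a b) * tr(a) - tr(b a b a)  (eliminate a^-1) = x*y*z - x^2 - z^2 + 2
tr(b^-1 a b a^-1) = tr(a b a^-1) * tr(b) - tr(a b a^-1 b)  (eliminate b^-1) = -x*y*z + x^2 + y^2 + z^2 - 2
tr(b^-1 a b a^-1 b^-1) = tr(b^-1 a b a^-1) * tr(b) - tr(b^-1 a b a^-1 b)  (eliminate b^-1) = -x*y^2*z + x^2*y + y^3 + y*z^2 - 3*y
tr(a^-1 b^-3 a b) = tr(b^-1 a b a^-1 b^-1) * tr(b) - tr(b^-1 a b a^-1)  (eliminate b^-1) = -x*y^3*z + x^2*y^2 + y^4 + y^2*z^2 + x*y*z - x^2 - 4*y^2 - z^2 + 2
tr(b^-3 a b^-1 a^-1) = tr(a^-1 b^-3 a) * tr(b) - tr(a^-1 b^-3 a b)  (eliminate b^-1) = x*y^3*z - x^2*y^2 - y^2*z^2 - x*y*z + x^2 + y^2 + z^2 - 2
tr(b^-1 a b^-1) = tr(a b^-1) * tr(b) - tr(a)  (eliminate b^-1) = x*y^2 - y*z - x
tr(a b^-3) = tr(b^-1 a b^-1) * tr(b) - tr(b^-1 a)  (eliminate b^-1) = x*y^3 - y^2*z - 2*x*y + z
tr(b^-3 a b^-1) = tr(a b^-3) * tr(b) - tr(a b^-2)  (eliminate b^-1) = x*y^4 - y^3*z - 3*x*y^2 + 2*y*z + x
tr(b^-2 a b^-1 a^-2 b^-1) = tr(b^-3 a b^-1 a^-1) * tr(a) - tr(b^-3 a b^-1)  (eliminate a^-1) = x^2*y^3*z - x^3*y^2 - x*y^4 - x*y^2*z^2 - x^2*y*z + y^3*z + x^3 + 4*x*y^2 + x*z^2 - 2*y*z - 3*x
tr(a b^-1 a^-2 b^-1) = tr(a^-1 b^-1 a b^-1) * tr(a) - tr(a^-1 b^-1 a b^-1 a)  (eliminate a^-1) = x^2*y*z - x^3 - x*y^2 - x*z^2 + y*z + 3*x
tr(b^-2 a b^-1 a^-2) = tr(a b^-1 a^-2 b^-1) * tr(b) - tr(a b^-1 a^-2)  (eliminate b^-1) = x^2*y^2*z - x^3*y - x*y^3 - x*y*z^2 + y^2*z + 3*x*y - z
tr(a^-2 b^-4 a b^-1) = tr(b^-2 a b^-1 a^-2 b^-1) * tr(b) - tr(b^-2 a b^-1 a^-2)  (eliminate b^-1) = x^2*y^4*z - x^3*y^3 - x*y^5 - x*y^3*z^2 - 2*x^2*y^2*z + y^4*z + 2*x^3*y + 5*x*y^3 + 2*x*y*z^2 - 3*y^2*z - 6*x*y + z
tr(b^-4) = tr(b^-3) * tr(b) - tr(b^-2)  (eliminate b^-1) = y^4 - 4*y^2 + 2
tr(a^-1 b^-4 a b) = tr(a b a^-1 b^-3) * tr(b) - tr(a b a^-1 b^-2)  (eliminate b^-1) = -x*y^4*z + x^2*y^3 + y^5 + y^3*z^2 + 2*x*y^2*z - 2*x^2*y - 5*y^3 - 2*y*z^2 + 5*y
tr(a^-1 b^-4 a b^-1) = tr(a^-1 b^-4 a) * tr(b) - tr(a^-1 b^-4 a b)  (eliminate b^-1) = x*y^4*z - x^2*y^3 - y^3*z^2 - 2*x*y^2*z + 2*x^2*y + y^3 + 2*y*z^2 - 3*y
tr(b^-1 a^-3 b^-4 a) = tr(a^-2 b^-4 a b^-1) * tr(a) - tr(a^-2 b^-4 a b^-1 a)  (eliminate a^-1) = x^3*y^4*z - x^4*y^3 - x^2*y^5 - x^2*y^3*z^2 - 2*x^3*y^2*z + 2*x^4*y + 6*x^2*y^3 + 2*x^2*y*z^2 + y^3*z^2 - x*y^2*z - 8*x^2*y - y^3 - 2*y*z^2 + x*z + 3*y
tr(a^-1 b^-4 a^-1 b^-1 a^-2) = tr(b^-1 a^-3 b^-4) * tr(a) - tr(b^-1 a^-3 b^-4 a)  (eliminate a^-1) = x^2*y^3*z^2 - x^3*y^2*z - x*y^4*z - 2*x^2*y*z^2 - y^3*z^2 + x^3*z + 4*x*y^2*z + x^2*y + y^3 + 2*y*z^2 - 2*x*z - 3*y

x^2*y^3*z^2 - x^3*y^2*z - x*y^4*z - 2*x^2*y*z^2 - y^3*z^2 + x^3*z + 4*x*y^2*z + x^2*y + y^3 + 2*y*z^2 - 2*x*z - 3*y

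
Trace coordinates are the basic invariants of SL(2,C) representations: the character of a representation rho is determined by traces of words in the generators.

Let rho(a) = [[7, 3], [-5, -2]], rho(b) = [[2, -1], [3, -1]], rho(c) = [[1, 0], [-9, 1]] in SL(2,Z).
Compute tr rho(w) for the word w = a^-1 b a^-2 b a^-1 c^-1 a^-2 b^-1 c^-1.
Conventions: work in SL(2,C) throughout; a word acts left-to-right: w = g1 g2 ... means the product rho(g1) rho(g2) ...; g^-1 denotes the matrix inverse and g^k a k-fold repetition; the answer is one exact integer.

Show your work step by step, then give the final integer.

rho(a^-1) = [[-2, -3], [5, 7]]
... * rho(b) = [[2, -1], [3, -1]]  ->  [[-13, 5], [31, -12]]
... * rho(a^-1) = [[-2, -3], [5, 7]]  ->  [[51, 74], [-122, -177]]
... * rho(a^-1) = [[-2, -3], [5, 7]]  ->  [[268, 365], [-641, -873]]
... * rho(b) = [[2, -1], [3, -1]]  ->  [[1631, -633], [-3901, 1514]]
... * rho(a^-1) = [[-2, -3], [5, 7]]  ->  [[-6427, -9324], [15372, 22301]]
... * rho(c^-1) = [[1, 0], [9, 1]]  ->  [[-90343, -9324], [216081, 22301]]
... * rho(a^-1) = [[-2, -3], [5, 7]]  ->  [[134066, 205761], [-320657, -492136]]
... * rho(a^-1) = [[-2, -3], [5, 7]]  ->  [[760673, 1038129], [-1819366, -2482981]]
... * rho(b^-1) = [[-1, 1], [-3, 2]]  ->  [[-3875060, 2836931], [9268309, -6785328]]
... * rho(c^-1) = [[1, 0], [9, 1]]  ->  [[21657319, 2836931], [-51799643, -6785328]]
tr = 21657319 + -6785328 = 14871991

14871991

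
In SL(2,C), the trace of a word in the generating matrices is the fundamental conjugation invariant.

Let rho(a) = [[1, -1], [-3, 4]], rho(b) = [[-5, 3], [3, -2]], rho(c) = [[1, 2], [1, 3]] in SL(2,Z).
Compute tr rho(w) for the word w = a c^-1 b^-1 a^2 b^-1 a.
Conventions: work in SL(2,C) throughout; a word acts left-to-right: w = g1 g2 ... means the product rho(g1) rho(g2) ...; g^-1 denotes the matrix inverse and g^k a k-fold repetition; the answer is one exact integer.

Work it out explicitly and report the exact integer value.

2060

rho(a) = [[1, -1], [-3, 4]]
... * rho(c^-1) = [[3, -2], [-1, 1]]  ->  [[4, -3], [-13, 10]]
... * rho(b^-1) = [[-2, -3], [-3, -5]]  ->  [[1, 3], [-4, -11]]
... * rho(a) = [[1, -1], [-3, 4]]  ->  [[-8, 11], [29, -40]]
... * rho(a) = [[1, -1], [-3, 4]]  ->  [[-41, 52], [149, -189]]
... * rho(b^-1) = [[-2, -3], [-3, -5]]  ->  [[-74, -137], [269, 498]]
... * rho(a) = [[1, -1], [-3, 4]]  ->  [[337, -474], [-1225, 1723]]
tr = 337 + 1723 = 2060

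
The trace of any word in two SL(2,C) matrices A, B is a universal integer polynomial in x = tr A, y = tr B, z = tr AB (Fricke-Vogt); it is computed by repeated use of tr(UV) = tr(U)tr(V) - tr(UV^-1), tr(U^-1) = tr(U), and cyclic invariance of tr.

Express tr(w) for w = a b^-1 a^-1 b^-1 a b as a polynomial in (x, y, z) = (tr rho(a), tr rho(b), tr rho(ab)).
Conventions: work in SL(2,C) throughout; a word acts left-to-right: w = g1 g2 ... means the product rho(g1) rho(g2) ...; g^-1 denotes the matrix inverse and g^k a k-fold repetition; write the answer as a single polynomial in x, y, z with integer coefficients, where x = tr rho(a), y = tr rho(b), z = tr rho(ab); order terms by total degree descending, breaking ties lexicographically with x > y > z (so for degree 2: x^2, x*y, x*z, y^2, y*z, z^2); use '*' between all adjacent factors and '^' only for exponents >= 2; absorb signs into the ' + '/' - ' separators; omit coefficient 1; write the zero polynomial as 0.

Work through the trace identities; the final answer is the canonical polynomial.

x*y*z^2 - x^2*z - y^2*z - z^3 + x*y + 3*z

use: trace(b a b) = trace(b) trace(a b) - trace(a) = y*z - x
trace(a b a b) = trace(a b) trace(a b) - trace(1) = z^2 - 2
trace(a b a) = trace(a) trace(b a) - trace(b) = x*z - y
apply: trace(b a b a b) = trace(b) trace(a b a b) - trace(a b a) = y*z^2 - x*z - y
trace(b a b a b a) = trace(a b) trace(a b a b) - trace(a^-1 b^-1) = z^3 - 3*z
trace(a b a b a^-1 b) = trace(b a b a b) trace(a) - trace(b a b a b a) = x*y*z^2 - x^2*z - z^3 - x*y + 3*z
apply: trace(a^-1 b^-1 a b a b) = trace(a b a b a^-1) trace(b) - trace(a b a b a^-1 b) = -x*y*z^2 + x^2*z + y^2*z + z^3 - 3*z
use: trace(a b^-1 a^-1 b^-1 a b) = trace(a^-1 b^-1 a b a) trace(b) - trace(a^-1 b^-1 a b a b) = x*y*z^2 - x^2*z - y^2*z - z^3 + x*y + 3*z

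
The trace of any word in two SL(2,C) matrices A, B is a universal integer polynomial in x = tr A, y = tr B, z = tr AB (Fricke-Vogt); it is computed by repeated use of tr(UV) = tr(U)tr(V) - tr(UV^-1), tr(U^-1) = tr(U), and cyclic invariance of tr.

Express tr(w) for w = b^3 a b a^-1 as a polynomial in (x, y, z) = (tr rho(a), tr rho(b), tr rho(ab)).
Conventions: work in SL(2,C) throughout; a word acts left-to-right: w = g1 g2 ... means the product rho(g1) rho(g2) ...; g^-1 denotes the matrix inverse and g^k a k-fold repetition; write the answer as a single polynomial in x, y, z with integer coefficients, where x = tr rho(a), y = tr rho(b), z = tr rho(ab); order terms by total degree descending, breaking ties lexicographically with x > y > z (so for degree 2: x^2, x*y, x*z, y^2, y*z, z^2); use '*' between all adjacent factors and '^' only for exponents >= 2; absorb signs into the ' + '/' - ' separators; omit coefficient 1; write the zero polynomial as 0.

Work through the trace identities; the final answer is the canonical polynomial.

tr(a b^2) = tr(b) tr(a b) - tr(a)   [square of b] = y*z - x
tr(b a b^2) = tr(b) tr(a b^2) - tr(a b)   [square of b] = y^2*z - x*y - z
tr(b^3 a b) = tr(b) tr(b a b^2) - tr(b a b)   [square of b] = y^3*z - x*y^2 - 2*y*z + x
tr(a b a b) = tr(a b) tr(a b) - tr(1)   [split at a repeated a] = z^2 - 2
tr(a b a) = tr(a) tr(b a) - tr(b)   [square of a] = x*z - y
tr(a b a b^2) = tr(b) tr(a b a b) - tr(a b a)   [square of b] = y*z^2 - x*z - y
tr(b^3 a b a) = tr(b) tr(a b a b^2) - tr(a b a b)   [square of b] = y^2*z^2 - x*y*z - y^2 - z^2 + 2
tr(b^3 a b a^-1) = tr(b^3 a b) tr(a) - tr(b^3 a b a)   [inverse elimination on a] = x*y^3*z - x^2*y^2 - y^2*z^2 - x*y*z + x^2 + y^2 + z^2 - 2

x*y^3*z - x^2*y^2 - y^2*z^2 - x*y*z + x^2 + y^2 + z^2 - 2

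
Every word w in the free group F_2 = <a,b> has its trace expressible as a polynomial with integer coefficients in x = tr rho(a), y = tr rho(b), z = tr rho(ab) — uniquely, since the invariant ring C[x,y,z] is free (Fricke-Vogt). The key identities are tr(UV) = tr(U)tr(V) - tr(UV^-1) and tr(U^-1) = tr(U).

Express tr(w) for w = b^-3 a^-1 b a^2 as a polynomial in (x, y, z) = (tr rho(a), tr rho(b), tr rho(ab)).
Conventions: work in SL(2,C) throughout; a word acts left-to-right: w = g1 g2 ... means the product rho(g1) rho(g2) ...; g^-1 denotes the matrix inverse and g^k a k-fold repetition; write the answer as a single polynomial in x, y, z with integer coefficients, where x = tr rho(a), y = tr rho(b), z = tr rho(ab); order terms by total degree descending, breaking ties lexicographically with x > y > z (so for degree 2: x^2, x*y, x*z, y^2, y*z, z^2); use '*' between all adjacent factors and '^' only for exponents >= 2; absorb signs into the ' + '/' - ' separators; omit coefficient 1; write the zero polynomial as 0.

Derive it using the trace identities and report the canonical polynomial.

next, trace(a^2 b) = trace(a) trace(b a) - trace(b) = x*z - y
trace(a^2) = trace(a) trace(a) - trace(1) = x^2 - 2
trace(b a^2 b) = trace(b) trace(a^2 b) - trace(a^2) = x*y*z - x^2 - y^2 + 2
next, trace(b a b a) = trace(a b) trace(a b) - trace(1)   [split at repeated a] = z^2 - 2
and trace(b a b) = trace(b) trace(a b) - trace(a) = y*z - x
trace(b a^2 b a) = trace(a) trace(b a b a) - trace(b a b) = x*z^2 - y*z - x
trace(a^-1 b a^2 b) = trace(b a^2 b) trace(a) - trace(b a^2 b a) = x^2*y*z - x^3 - x*y^2 - x*z^2 + y*z + 3*x
and trace(a^-1 b a^2 b^-1) = trace(a^-1 b a^2) trace(b) - trace(a^-1 b a^2 b) = -x^2*y*z + x^3 + x*y^2 + x*z^2 - 3*x
and trace(a^-1 b a^2 b^-2) = trace(a^-1 b a^2 b^-1) trace(b) - trace(a^-1 b a^2) = -x^2*y^2*z + x^3*y + x*y^3 + x*y*z^2 - 3*x*y - z
trace(b^-3 a^-1 b a^2) = trace(a^-1 b a^2 b^-2) trace(b) - trace(a^-1 b a^2 b^-1) = -x^2*y^3*z + x^3*y^2 + x*y^4 + x*y^2*z^2 + x^2*y*z - x^3 - 4*x*y^2 - x*z^2 - y*z + 3*x

-x^2*y^3*z + x^3*y^2 + x*y^4 + x*y^2*z^2 + x^2*y*z - x^3 - 4*x*y^2 - x*z^2 - y*z + 3*x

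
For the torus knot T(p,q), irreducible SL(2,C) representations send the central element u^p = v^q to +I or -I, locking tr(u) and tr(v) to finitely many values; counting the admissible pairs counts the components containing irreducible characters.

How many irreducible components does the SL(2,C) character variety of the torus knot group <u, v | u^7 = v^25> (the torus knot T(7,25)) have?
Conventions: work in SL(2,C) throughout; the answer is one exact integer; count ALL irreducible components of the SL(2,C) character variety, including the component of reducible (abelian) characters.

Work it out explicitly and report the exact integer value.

73

For T(7,25): irreducibility forces the central element u^7 = v^25 to one of +I, -I.
This locks tr(u) to 2*cos(pi*alpha/7), alpha in 1..6, and tr(v) to 2*cos(pi*beta/25), beta in 1..24, on each component of irreducible characters.
The two central values (-1)^alpha I and (-1)^beta I must be the same matrix, so alpha and beta share a parity.
Enumerate parity-matched pairs: 3*12 odd-odd plus 3*12 even-even gives 72.
components with irreducible characters: 72; plus the single component of reducible (abelian) characters: total 73.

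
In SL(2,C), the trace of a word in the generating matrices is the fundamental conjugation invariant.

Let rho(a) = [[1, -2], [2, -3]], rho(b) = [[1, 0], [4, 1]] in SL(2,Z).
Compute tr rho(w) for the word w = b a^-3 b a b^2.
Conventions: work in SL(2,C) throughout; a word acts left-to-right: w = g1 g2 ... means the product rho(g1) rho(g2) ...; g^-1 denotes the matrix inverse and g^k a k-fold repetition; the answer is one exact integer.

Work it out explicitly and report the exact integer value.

-638

rho(b) = [[1, 0], [4, 1]]
... * rho(a^-1) = [[-3, 2], [-2, 1]]  ->  [[-3, 2], [-14, 9]]
... * rho(a^-1) = [[-3, 2], [-2, 1]]  ->  [[5, -4], [24, -19]]
... * rho(a^-1) = [[-3, 2], [-2, 1]]  ->  [[-7, 6], [-34, 29]]
... * rho(b) = [[1, 0], [4, 1]]  ->  [[17, 6], [82, 29]]
... * rho(a) = [[1, -2], [2, -3]]  ->  [[29, -52], [140, -251]]
... * rho(b) = [[1, 0], [4, 1]]  ->  [[-179, -52], [-864, -251]]
... * rho(b) = [[1, 0], [4, 1]]  ->  [[-387, -52], [-1868, -251]]
tr = -387 + -251 = -638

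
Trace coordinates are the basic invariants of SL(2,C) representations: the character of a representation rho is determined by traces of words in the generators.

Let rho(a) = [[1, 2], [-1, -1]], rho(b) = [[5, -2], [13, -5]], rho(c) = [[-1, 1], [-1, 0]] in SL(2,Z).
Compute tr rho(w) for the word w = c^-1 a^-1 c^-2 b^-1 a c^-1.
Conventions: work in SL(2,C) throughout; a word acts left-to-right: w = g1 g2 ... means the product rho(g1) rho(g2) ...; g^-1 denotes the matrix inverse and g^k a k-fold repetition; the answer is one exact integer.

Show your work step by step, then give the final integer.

rho(c^-1) = [[0, -1], [1, -1]]
... * rho(a^-1) = [[-1, -2], [1, 1]]  ->  [[-1, -1], [-2, -3]]
... * rho(c^-1) = [[0, -1], [1, -1]]  ->  [[-1, 2], [-3, 5]]
... * rho(c^-1) = [[0, -1], [1, -1]]  ->  [[2, -1], [5, -2]]
... * rho(b^-1) = [[-5, 2], [-13, 5]]  ->  [[3, -1], [1, 0]]
... * rho(a) = [[1, 2], [-1, -1]]  ->  [[4, 7], [1, 2]]
... * rho(c^-1) = [[0, -1], [1, -1]]  ->  [[7, -11], [2, -3]]
tr = 7 + -3 = 4

4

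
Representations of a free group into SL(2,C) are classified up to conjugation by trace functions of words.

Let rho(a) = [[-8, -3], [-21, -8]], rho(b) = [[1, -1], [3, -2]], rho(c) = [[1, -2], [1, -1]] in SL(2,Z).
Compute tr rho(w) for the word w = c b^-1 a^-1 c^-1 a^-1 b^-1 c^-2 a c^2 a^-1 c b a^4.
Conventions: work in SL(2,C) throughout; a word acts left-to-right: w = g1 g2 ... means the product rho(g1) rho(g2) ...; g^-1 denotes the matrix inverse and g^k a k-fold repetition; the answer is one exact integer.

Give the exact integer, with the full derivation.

149935820

rho(c) = [[1, -2], [1, -1]]
... * rho(b^-1) = [[-2, 1], [-3, 1]]  ->  [[4, -1], [1, 0]]
... * rho(a^-1) = [[-8, 3], [21, -8]]  ->  [[-53, 20], [-8, 3]]
... * rho(c^-1) = [[-1, 2], [-1, 1]]  ->  [[33, -86], [5, -13]]
... * rho(a^-1) = [[-8, 3], [21, -8]]  ->  [[-2070, 787], [-313, 119]]
... * rho(b^-1) = [[-2, 1], [-3, 1]]  ->  [[1779, -1283], [269, -194]]
... * rho(c^-1) = [[-1, 2], [-1, 1]]  ->  [[-496, 2275], [-75, 344]]
... * rho(c^-1) = [[-1, 2], [-1, 1]]  ->  [[-1779, 1283], [-269, 194]]
... * rho(a) = [[-8, -3], [-21, -8]]  ->  [[-12711, -4927], [-1922, -745]]
... * rho(c) = [[1, -2], [1, -1]]  ->  [[-17638, 30349], [-2667, 4589]]
... * rho(c) = [[1, -2], [1, -1]]  ->  [[12711, 4927], [1922, 745]]
... * rho(a^-1) = [[-8, 3], [21, -8]]  ->  [[1779, -1283], [269, -194]]
... * rho(c) = [[1, -2], [1, -1]]  ->  [[496, -2275], [75, -344]]
... * rho(b) = [[1, -1], [3, -2]]  ->  [[-6329, 4054], [-957, 613]]
... * rho(a) = [[-8, -3], [-21, -8]]  ->  [[-34502, -13445], [-5217, -2033]]
... * rho(a) = [[-8, -3], [-21, -8]]  ->  [[558361, 211066], [84429, 31915]]
... * rho(a) = [[-8, -3], [-21, -8]]  ->  [[-8899274, -3363611], [-1345647, -508607]]
... * rho(a) = [[-8, -3], [-21, -8]]  ->  [[141830023, 53606710], [21445923, 8105797]]
tr = 141830023 + 8105797 = 149935820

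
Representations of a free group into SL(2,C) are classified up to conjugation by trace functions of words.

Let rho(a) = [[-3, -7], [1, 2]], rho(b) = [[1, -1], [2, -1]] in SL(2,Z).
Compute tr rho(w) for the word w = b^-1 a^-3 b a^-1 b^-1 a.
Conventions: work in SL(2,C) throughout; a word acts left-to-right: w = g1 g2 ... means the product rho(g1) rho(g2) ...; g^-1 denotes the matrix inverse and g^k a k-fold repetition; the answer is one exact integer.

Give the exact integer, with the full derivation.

rho(b^-1) = [[-1, 1], [-2, 1]]
... * rho(a^-1) = [[2, 7], [-1, -3]]  ->  [[-3, -10], [-5, -17]]
... * rho(a^-1) = [[2, 7], [-1, -3]]  ->  [[4, 9], [7, 16]]
... * rho(a^-1) = [[2, 7], [-1, -3]]  ->  [[-1, 1], [-2, 1]]
... * rho(b) = [[1, -1], [2, -1]]  ->  [[1, 0], [0, 1]]
... * rho(a^-1) = [[2, 7], [-1, -3]]  ->  [[2, 7], [-1, -3]]
... * rho(b^-1) = [[-1, 1], [-2, 1]]  ->  [[-16, 9], [7, -4]]
... * rho(a) = [[-3, -7], [1, 2]]  ->  [[57, 130], [-25, -57]]
tr = 57 + -57 = 0

0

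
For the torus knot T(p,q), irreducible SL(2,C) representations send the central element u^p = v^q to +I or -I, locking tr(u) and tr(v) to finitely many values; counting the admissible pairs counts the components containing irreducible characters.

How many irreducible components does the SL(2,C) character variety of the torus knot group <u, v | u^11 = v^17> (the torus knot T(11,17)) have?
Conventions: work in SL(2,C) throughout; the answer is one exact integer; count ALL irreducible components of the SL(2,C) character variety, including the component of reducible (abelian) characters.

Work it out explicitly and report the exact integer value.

81

For T(11,17): irreducibility forces the central element u^11 = v^17 to one of +I, -I.
This locks tr(u) to 2*cos(pi*alpha/11), alpha in 1..10, and tr(v) to 2*cos(pi*beta/17), beta in 1..16, on each component of irreducible characters.
u^11 = (-1)^alpha I and v^17 = (-1)^beta I must agree, so alpha and beta have equal parity.
Enumerate parity-matched pairs: 5*8 odd-odd plus 5*8 even-even gives 80.
components with irreducible characters: 80; plus the single component of reducible (abelian) characters: total 81.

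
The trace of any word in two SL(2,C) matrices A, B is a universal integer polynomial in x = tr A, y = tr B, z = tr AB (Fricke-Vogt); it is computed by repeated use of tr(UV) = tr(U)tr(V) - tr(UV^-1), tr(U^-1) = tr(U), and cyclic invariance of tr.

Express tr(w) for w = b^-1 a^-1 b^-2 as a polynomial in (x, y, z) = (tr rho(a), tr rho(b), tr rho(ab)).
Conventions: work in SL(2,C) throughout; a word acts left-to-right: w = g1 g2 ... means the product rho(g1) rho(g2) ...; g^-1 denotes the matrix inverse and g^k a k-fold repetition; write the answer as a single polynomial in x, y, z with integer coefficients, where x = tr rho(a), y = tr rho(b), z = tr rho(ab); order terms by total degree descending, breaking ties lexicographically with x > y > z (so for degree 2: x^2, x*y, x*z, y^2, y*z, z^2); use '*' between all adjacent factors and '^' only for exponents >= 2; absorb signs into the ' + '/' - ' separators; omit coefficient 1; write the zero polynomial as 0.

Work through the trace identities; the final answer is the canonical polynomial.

y^2*z - x*y - z

trace(b^-1) = trace(b) = y
trace(b^-2) = trace(b^-1) * trace(b) - trace(1)   [inverse elimination on b] = y^2 - 2
apply: trace(a b^-1) = trace(a) * trace(b) - trace(a b)   [inverse elimination on b] = x*y - z
apply: trace(b^-2 a) = trace(a b^-1) * trace(b) - trace(a)   [inverse elimination on b] = x*y^2 - y*z - x
trace(b^-1 a^-1 b^-1) = trace(b^-2) * trace(a) - trace(b^-2 a)   [inverse elimination on a] = y*z - x
use: trace(b^-1 a^-1 b^-2) = trace(b^-1 a^-1 b^-1) * trace(b) - trace(b^-1 a^-1)   [inverse elimination on b] = y^2*z - x*y - z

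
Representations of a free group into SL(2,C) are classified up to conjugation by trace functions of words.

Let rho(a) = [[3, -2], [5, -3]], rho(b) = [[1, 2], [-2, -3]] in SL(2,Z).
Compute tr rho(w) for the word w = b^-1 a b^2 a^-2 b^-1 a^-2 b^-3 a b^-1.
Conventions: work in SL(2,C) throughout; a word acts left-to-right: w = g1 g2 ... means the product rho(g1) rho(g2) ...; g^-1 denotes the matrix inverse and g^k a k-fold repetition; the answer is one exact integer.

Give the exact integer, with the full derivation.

2702

rho(b^-1) = [[-3, -2], [2, 1]]
... * rho(a) = [[3, -2], [5, -3]]  ->  [[-19, 12], [11, -7]]
... * rho(b) = [[1, 2], [-2, -3]]  ->  [[-43, -74], [25, 43]]
... * rho(b) = [[1, 2], [-2, -3]]  ->  [[105, 136], [-61, -79]]
... * rho(a^-1) = [[-3, 2], [-5, 3]]  ->  [[-995, 618], [578, -359]]
... * rho(a^-1) = [[-3, 2], [-5, 3]]  ->  [[-105, -136], [61, 79]]
... * rho(b^-1) = [[-3, -2], [2, 1]]  ->  [[43, 74], [-25, -43]]
... * rho(a^-1) = [[-3, 2], [-5, 3]]  ->  [[-499, 308], [290, -179]]
... * rho(a^-1) = [[-3, 2], [-5, 3]]  ->  [[-43, -74], [25, 43]]
... * rho(b^-1) = [[-3, -2], [2, 1]]  ->  [[-19, 12], [11, -7]]
... * rho(b^-1) = [[-3, -2], [2, 1]]  ->  [[81, 50], [-47, -29]]
... * rho(b^-1) = [[-3, -2], [2, 1]]  ->  [[-143, -112], [83, 65]]
... * rho(a) = [[3, -2], [5, -3]]  ->  [[-989, 622], [574, -361]]
... * rho(b^-1) = [[-3, -2], [2, 1]]  ->  [[4211, 2600], [-2444, -1509]]
tr = 4211 + -1509 = 2702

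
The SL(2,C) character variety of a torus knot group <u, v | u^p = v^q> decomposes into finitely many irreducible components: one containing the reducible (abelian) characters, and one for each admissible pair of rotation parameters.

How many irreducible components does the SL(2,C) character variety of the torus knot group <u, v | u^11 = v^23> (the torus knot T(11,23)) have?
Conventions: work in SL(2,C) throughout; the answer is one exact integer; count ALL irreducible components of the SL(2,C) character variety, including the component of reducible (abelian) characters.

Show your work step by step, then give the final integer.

111

Gamma = < u, v | u^11 = v^23 > (torus knot T(11,23)); the central element u^11 = v^23 acts as +I or -I in any irreducible SL(2,C) representation.
So on each irreducible component the traces are pinned: tr(u) = 2*cos(pi*alpha/11) with 1 <= alpha <= 10, tr(v) = 2*cos(pi*beta/23) with 1 <= beta <= 22.
u^11 = (-1)^alpha I and v^23 = (-1)^beta I must agree, so alpha and beta have equal parity.
count pairs: odd alpha (5 choices) x odd beta (11), plus even alpha (5) x even beta (11): 5*11 + 5*11 = 110.
components with irreducible characters: 110; plus the single component of reducible (abelian) characters: total 111.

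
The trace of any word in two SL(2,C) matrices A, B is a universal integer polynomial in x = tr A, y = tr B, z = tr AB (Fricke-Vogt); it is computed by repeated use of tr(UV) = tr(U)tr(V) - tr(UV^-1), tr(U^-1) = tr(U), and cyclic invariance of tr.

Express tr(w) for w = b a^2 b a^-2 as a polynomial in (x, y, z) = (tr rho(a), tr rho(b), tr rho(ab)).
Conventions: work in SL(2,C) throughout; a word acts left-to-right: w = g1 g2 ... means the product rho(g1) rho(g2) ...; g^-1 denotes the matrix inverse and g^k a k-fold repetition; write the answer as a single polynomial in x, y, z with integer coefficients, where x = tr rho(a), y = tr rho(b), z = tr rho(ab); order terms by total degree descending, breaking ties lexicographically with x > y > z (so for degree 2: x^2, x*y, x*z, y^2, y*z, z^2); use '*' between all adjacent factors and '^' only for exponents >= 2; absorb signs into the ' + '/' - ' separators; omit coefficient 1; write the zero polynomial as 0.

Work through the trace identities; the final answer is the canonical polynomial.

x^3*y*z - x^4 - x^2*y^2 - x^2*z^2 + 4*x^2 + y^2 - 2

tr(a^2 b) = tr(a)*tr(b a) - tr(b)  (reduce the a square) = x*z - y
next, tr(a^2) = tr(a)*tr(a) - tr(1)  (reduce the a square) = x^2 - 2
tr(b a^2 b) = tr(b)*tr(a^2 b) - tr(a^2)  (reduce the b square) = x*y*z - x^2 - y^2 + 2
and tr(b a b a) = tr(a b)*tr(a b) - tr(1)  (split on a) = z^2 - 2
next, tr(b a b) = tr(b)*tr(a b) - tr(a)  (reduce the b square) = y*z - x
tr(b a^2 b a) = tr(a)*tr(b a b a) - tr(b a b)  (reduce the a square) = x*z^2 - y*z - x
tr(b a^2 b a^-1) = tr(b a^2 b)*tr(a) - tr(b a^2 b a)  (eliminate a^-1) = x^2*y*z - x^3 - x*y^2 - x*z^2 + y*z + 3*x
next, tr(b a^2 b a^-2) = tr(b a^2 b a^-1)*tr(a) - tr(b a^2 b)  (eliminate a^-1) = x^3*y*z - x^4 - x^2*y^2 - x^2*z^2 + 4*x^2 + y^2 - 2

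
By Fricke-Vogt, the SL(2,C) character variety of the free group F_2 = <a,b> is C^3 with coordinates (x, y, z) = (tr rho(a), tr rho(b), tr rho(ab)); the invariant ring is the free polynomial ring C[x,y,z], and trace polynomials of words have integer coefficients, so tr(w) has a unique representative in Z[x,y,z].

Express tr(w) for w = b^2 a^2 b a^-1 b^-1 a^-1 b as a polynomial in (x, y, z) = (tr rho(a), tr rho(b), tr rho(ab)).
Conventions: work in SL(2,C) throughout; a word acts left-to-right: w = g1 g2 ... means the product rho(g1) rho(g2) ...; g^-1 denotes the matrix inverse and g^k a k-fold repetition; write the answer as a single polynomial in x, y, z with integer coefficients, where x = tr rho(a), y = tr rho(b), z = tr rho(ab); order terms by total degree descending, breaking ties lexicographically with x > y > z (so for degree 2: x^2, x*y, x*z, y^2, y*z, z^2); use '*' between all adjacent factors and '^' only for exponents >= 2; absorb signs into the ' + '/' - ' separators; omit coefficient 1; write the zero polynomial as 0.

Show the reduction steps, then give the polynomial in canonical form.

tr(a b^2) = tr(b) * tr(a b) - tr(a) = y*z - x
apply: tr(b^2 a b) = tr(b) * tr(a b^2) - tr(a b) = y^2*z - x*y - z
tr(b^4 a) = tr(b) * tr(b^2 a b) - tr(b^2 a) = y^3*z - x*y^2 - 2*y*z + x
tr(b^2) = tr(b) * tr(b) - tr(1) = y^2 - 2
tr(b^3) = tr(b) * tr(b^2) - tr(b) = y^3 - 3*y
tr(b^4) = tr(b) * tr(b^3) - tr(b^2) = y^4 - 4*y^2 + 2
use: tr(b^3 a^2 b) = tr(a) * tr(b^4 a) - tr(b^4) = x*y^3*z - x^2*y^2 - y^4 - 2*x*y*z + x^2 + 4*y^2 - 2
use: tr(b a b a) = tr(a b) * tr(a b) - tr(1) = z^2 - 2
apply: tr(a^2 b a b) = tr(a) * tr(b a b a) - tr(b a b) = x*z^2 - y*z - x
apply: tr(b a^2) = tr(a) * tr(b a) - tr(b) = x*z - y
use: tr(a^2 b a) = tr(a) * tr(b a^2) - tr(b a) = x^2*z - x*y - z
use: tr(a^2 b a b^2) = tr(b) * tr(a^2 b a b) - tr(a^2 b a) = x*y*z^2 - x^2*z - y^2*z + z
apply: tr(b^3 a^2 b a) = tr(b) * tr(a^2 b a b^2) - tr(a^2 b a b) = x*y^2*z^2 - x^2*y*z - y^3*z - x*z^2 + 2*y*z + x
tr(b^3 a^2 b a^-1) = tr(b^3 a^2 b) * tr(a) - tr(b^3 a^2 b a) = x^2*y^3*z - x^3*y^2 - x*y^4 - x*y^2*z^2 - x^2*y*z + y^3*z + x^3 + 4*x*y^2 + x*z^2 - 2*y*z - 3*x
use: tr(a^-1 b^3 a^2 b a^-1) = tr(b^3 a^2 b a^-1) * tr(a) - tr(b^3 a^2 b) = x^3*y^3*z - x^4*y^2 - x^2*y^4 - x^2*y^2*z^2 - x^3*y*z + x^4 + 5*x^2*y^2 + x^2*z^2 + y^4 - 4*x^2 - 4*y^2 + 2
use: tr(a^2) = tr(a) * tr(a) - tr(1) = x^2 - 2
tr(a^2 b^2) = tr(b) * tr(a^2 b) - tr(a^2) = x*y*z - x^2 - y^2 + 2
use: tr(b^2 a^2 b) = tr(b) * tr(a^2 b^2) - tr(a^2 b) = x*y^2*z - x^2*y - y^3 - x*z + 3*y
apply: tr(b^4 a^2 b) = tr(b) * tr(b^2 a^2 b^2) - tr(b^2 a^2 b) = x*y^4*z - x^2*y^3 - y^5 - 3*x*y^2*z + 2*x^2*y + 5*y^3 + x*z - 5*y
tr(b^4 a^2 b a) = tr(b) * tr(a^2 b a b^3) - tr(a^2 b a b^2) = x*y^3*z^2 - x^2*y^2*z - y^4*z - 2*x*y*z^2 + x^2*z + 3*y^2*z + x*y - z
tr(b^3 a^2 b a^-1 b) = tr(b^4 a^2 b) * tr(a) - tr(b^4 a^2 b a) = x^2*y^4*z - x^3*y^3 - x*y^5 - x*y^3*z^2 - 2*x^2*y^2*z + y^4*z + 2*x^3*y + 5*x*y^3 + 2*x*y*z^2 - 3*y^2*z - 6*x*y + z
apply: tr(a^2 b^2 a b) = tr(b) * tr(a b a^2 b) - tr(a b a^2) = x*y*z^2 - x^2*z - y^2*z + z
apply: tr(a^2 b^2 a) = tr(a) * tr(a b^2 a) - tr(a b^2) = x^2*y*z - x^3 - x*y^2 - y*z + 3*x
tr(a^2 b^2 a b^2) = tr(b) * tr(a^2 b^2 a b) - tr(a^2 b^2 a) = x*y^2*z^2 - 2*x^2*y*z - y^3*z + x^3 + x*y^2 + 2*y*z - 3*x
apply: tr(b a b^3 a^2 b) = tr(b) * tr(a^2 b^2 a b^2) - tr(a^2 b^2 a b) = x*y^3*z^2 - 2*x^2*y^2*z - y^4*z + x^3*y + x*y^3 - x*y*z^2 + x^2*z + 3*y^2*z - 3*x*y - z
tr(a b a b a b) = tr(b a b a) * tr(b a) - tr(a b) = z^3 - 3*z
tr(b a b a b a b) = tr(b) * tr(a b a b a b) - tr(a b a b a) = y*z^3 - x*z^2 - 2*y*z + x
tr(b a b a b^3 a) = tr(b) * tr(b a b a b a b) - tr(b a b a b a) = y^2*z^3 - x*y*z^2 - 2*y^2*z - z^3 + x*y + 3*z
apply: tr(a b a b^2) = tr(b) * tr(a b a b) - tr(a b a) = y*z^2 - x*z - y
tr(a b a b^3) = tr(b) * tr(a b a b^2) - tr(a b a b) = y^2*z^2 - x*y*z - y^2 - z^2 + 2
use: tr(b a b a b^3) = tr(b) * tr(a b a b^3) - tr(a b a b^2) = y^3*z^2 - x*y^2*z - y^3 - 2*y*z^2 + x*z + 3*y
use: tr(b a b^3 a^2 b a) = tr(a) * tr(b a b a b^3 a) - tr(b a b a b^3) = x*y^2*z^3 - x^2*y*z^2 - y^3*z^2 - x*y^2*z - x*z^3 + x^2*y + y^3 + 2*y*z^2 + 2*x*z - 3*y
tr(b^3 a^2 b a^-1 b a) = tr(b a b^3 a^2 b) * tr(a) - tr(b a b^3 a^2 b a) = x^2*y^3*z^2 - 2*x^3*y^2*z - x*y^4*z - x*y^2*z^3 + x^4*y + x^2*y^3 + y^3*z^2 + x^3*z + 4*x*y^2*z + x*z^3 - 4*x^2*y - y^3 - 2*y*z^2 - 3*x*z + 3*y
tr(a^-1 b^3 a^2 b a^-1 b) = tr(b^3 a^2 b a^-1 b) * tr(a) - tr(b^3 a^2 b a^-1 b a) = x^3*y^4*z - x^4*y^3 - x^2*y^5 - 2*x^2*y^3*z^2 + 2*x*y^4*z + x*y^2*z^3 + x^4*y + 4*x^2*y^3 + 2*x^2*y*z^2 - y^3*z^2 - x^3*z - 7*x*y^2*z - x*z^3 - 2*x^2*y + y^3 + 2*y*z^2 + 4*x*z - 3*y
tr(b^2 a^2 b a^-1 b^-1 a^-1 b) = tr(a^-1 b^3 a^2 b a^-1) * tr(b) - tr(a^-1 b^3 a^2 b a^-1 b) = x^2*y^3*z^2 - x^3*y^2*z - 2*x*y^4*z - x*y^2*z^3 + x^2*y^3 - x^2*y*z^2 + y^5 + y^3*z^2 + x^3*z + 7*x*y^2*z + x*z^3 - 2*x^2*y - 5*y^3 - 2*y*z^2 - 4*x*z + 5*y

x^2*y^3*z^2 - x^3*y^2*z - 2*x*y^4*z - x*y^2*z^3 + x^2*y^3 - x^2*y*z^2 + y^5 + y^3*z^2 + x^3*z + 7*x*y^2*z + x*z^3 - 2*x^2*y - 5*y^3 - 2*y*z^2 - 4*x*z + 5*y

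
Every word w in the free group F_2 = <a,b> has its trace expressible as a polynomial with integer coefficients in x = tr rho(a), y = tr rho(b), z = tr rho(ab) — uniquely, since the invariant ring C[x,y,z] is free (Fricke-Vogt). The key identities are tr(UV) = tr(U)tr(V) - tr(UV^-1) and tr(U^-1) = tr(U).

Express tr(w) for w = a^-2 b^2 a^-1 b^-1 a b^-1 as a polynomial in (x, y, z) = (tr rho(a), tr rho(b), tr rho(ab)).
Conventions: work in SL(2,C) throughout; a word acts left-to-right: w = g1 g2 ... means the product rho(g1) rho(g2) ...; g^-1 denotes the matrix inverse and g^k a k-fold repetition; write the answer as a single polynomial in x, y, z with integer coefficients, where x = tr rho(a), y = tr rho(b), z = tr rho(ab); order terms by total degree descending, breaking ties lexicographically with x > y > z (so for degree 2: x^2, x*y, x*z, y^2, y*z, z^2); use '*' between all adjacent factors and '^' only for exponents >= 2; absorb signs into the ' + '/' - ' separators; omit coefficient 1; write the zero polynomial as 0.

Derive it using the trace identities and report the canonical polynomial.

trace(b a^-1) = trace(b)*trace(a) - trace(b a) = x*y - z
next, trace(b^2) = trace(b)*trace(b) - trace(1) = y^2 - 2
and trace(b a b) = trace(b)*trace(a b) - trace(a) = y*z - x
trace(b a b^2) = trace(b)*trace(b a b) - trace(b a) = y^2*z - x*y - z
next, trace(a b a b) = trace(b a)*trace(b a) - trace(1)   [split at repeated b] = z^2 - 2
next, trace(a b a) = trace(a)*trace(b a) - trace(b) = x*z - y
and trace(b a b^2 a) = trace(b)*trace(a b a b) - trace(a b a) = y*z^2 - x*z - y
trace(a b^2 a^-1 b) = trace(b a b^2)*trace(a) - trace(b a b^2 a) = x*y^2*z - x^2*y - y*z^2 + y
next, trace(b^2 a^-1 b^-1 a) = trace(a b^2 a^-1)*trace(b) - trace(a b^2 a^-1 b) = -x*y^2*z + x^2*y + y^3 + y*z^2 - 3*y
trace(a^-1 b^2 a^-1 b^-1) = trace(b^2 a^-1 b^-1)*trace(a) - trace(b^2 a^-1 b^-1 a) = x*y^2*z - y^3 - y*z^2 - x*z + 3*y
trace(a b a^-1 b) = trace(b a b)*trace(a) - trace(b a b a) = x*y*z - x^2 - z^2 + 2
trace(a^2) = trace(a)*trace(a) - trace(1) = x^2 - 2
next, trace(b a^2 b) = trace(b)*trace(a^2 b) - trace(a^2) = x*y*z - x^2 - y^2 + 2
next, trace(b^2 a^2 b) = trace(b)*trace(b a^2 b) - trace(b a^2) = x*y^2*z - x^2*y - y^3 - x*z + 3*y
trace(a^2 b a b) = trace(a)*trace(b a b a) - trace(b a b) = x*z^2 - y*z - x
and trace(a^2 b a) = trace(a)*trace(b a^2) - trace(b a) = x^2*z - x*y - z
next, trace(b^2 a^2 b a) = trace(b)*trace(a^2 b a b) - trace(a^2 b a) = x*y*z^2 - x^2*z - y^2*z + z
trace(a b a^-1 b^2 a) = trace(b^2 a^2 b)*trace(a) - trace(b^2 a^2 b a) = x^2*y^2*z - x^3*y - x*y^3 - x*y*z^2 + y^2*z + 3*x*y - z
trace(b^2 a b a b) = trace(b)*trace(b a b a b) - trace(b a b a) = y^2*z^2 - x*y*z - y^2 - z^2 + 2
and trace(a b a b a b) = trace(b a)*trace(b a b a) - trace(b^-1 a^-1)   [split at repeated b] = z^3 - 3*z
trace(b^2 a b a b a) = trace(b)*trace(a b a b a b) - trace(a b a b a) = y*z^3 - x*z^2 - 2*y*z + x
trace(a b a^-1 b^2 a b) = trace(b^2 a b a b)*trace(a) - trace(b^2 a b a b a) = x*y^2*z^2 - x^2*y*z - y*z^3 - x*y^2 + 2*y*z + x
trace(b^-1 a b a^-1 b^2 a) = trace(a b a^-1 b^2 a)*trace(b) - trace(a b a^-1 b^2 a b) = x^2*y^3*z - x^3*y^2 - x*y^4 - 2*x*y^2*z^2 + x^2*y*z + y^3*z + y*z^3 + 4*x*y^2 - 3*y*z - x
trace(a^-1 b^2 a^-1 b^-1 a b) = trace(b^-1 a b a^-1 b^2)*trace(a) - trace(b^-1 a b a^-1 b^2 a) = -x^2*y^3*z + x^3*y^2 + x*y^4 + 2*x*y^2*z^2 - y^3*z - y*z^3 - x^3 - 4*x*y^2 - x*z^2 + 3*y*z + 3*x
trace(b^3) = trace(b)*trace(b^2) - trace(b) = y^3 - 3*y
trace(b a b^3) = trace(b)*trace(a b^3) - trace(a b^2) = y^3*z - x*y^2 - 2*y*z + x
and trace(a b^3 a^-1 b) = trace(b a b^3)*trace(a) - trace(b a b^3 a) = x*y^3*z - x^2*y^2 - y^2*z^2 - x*y*z + x^2 + y^2 + z^2 - 2
trace(b^2 a^-1 b^-1 a b) = trace(a b^3 a^-1)*trace(b) - trace(a b^3 a^-1 b) = -x*y^3*z + x^2*y^2 + y^4 + y^2*z^2 + x*y*z - x^2 - 4*y^2 - z^2 + 2
next, trace(a^-2 b^2 a^-1 b^-1 a b) = trace(a^-1 b^2 a^-1 b^-1 a b)*trace(a) - trace(a^-1 b^2 a^-1 b^-1 a b a) = -x^3*y^3*z + x^4*y^2 + x^2*y^4 + 2*x^2*y^2*z^2 - x*y*z^3 - x^4 - 5*x^2*y^2 - x^2*z^2 - y^4 - y^2*z^2 + 2*x*y*z + 4*x^2 + 4*y^2 + z^2 - 2
next, trace(a^-2 b^2 a^-1 b^-1 a b^-1) = trace(a^-2 b^2 a^-1 b^-1 a)*trace(b) - trace(a^-2 b^2 a^-1 b^-1 a b) = x^3*y^3*z - x^4*y^2 - x^2*y^4 - 2*x^2*y^2*z^2 + x*y^3*z + x*y*z^3 + x^4 + 5*x^2*y^2 + x^2*z^2 - 3*x*y*z - 4*x^2 - y^2 - z^2 + 2

x^3*y^3*z - x^4*y^2 - x^2*y^4 - 2*x^2*y^2*z^2 + x*y^3*z + x*y*z^3 + x^4 + 5*x^2*y^2 + x^2*z^2 - 3*x*y*z - 4*x^2 - y^2 - z^2 + 2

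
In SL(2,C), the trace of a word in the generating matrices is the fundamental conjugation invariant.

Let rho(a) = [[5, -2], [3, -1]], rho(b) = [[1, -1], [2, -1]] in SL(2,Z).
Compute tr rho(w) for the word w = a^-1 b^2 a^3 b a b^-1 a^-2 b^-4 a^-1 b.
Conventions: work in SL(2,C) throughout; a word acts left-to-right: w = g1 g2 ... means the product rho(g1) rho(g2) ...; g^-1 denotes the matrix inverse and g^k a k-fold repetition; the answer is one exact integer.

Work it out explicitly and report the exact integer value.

rho(a^-1) = [[-1, 2], [-3, 5]]
... * rho(b) = [[1, -1], [2, -1]]  ->  [[3, -1], [7, -2]]
... * rho(b) = [[1, -1], [2, -1]]  ->  [[1, -2], [3, -5]]
... * rho(a) = [[5, -2], [3, -1]]  ->  [[-1, 0], [0, -1]]
... * rho(a) = [[5, -2], [3, -1]]  ->  [[-5, 2], [-3, 1]]
... * rho(a) = [[5, -2], [3, -1]]  ->  [[-19, 8], [-12, 5]]
... * rho(b) = [[1, -1], [2, -1]]  ->  [[-3, 11], [-2, 7]]
... * rho(a) = [[5, -2], [3, -1]]  ->  [[18, -5], [11, -3]]
... * rho(b^-1) = [[-1, 1], [-2, 1]]  ->  [[-8, 13], [-5, 8]]
... * rho(a^-1) = [[-1, 2], [-3, 5]]  ->  [[-31, 49], [-19, 30]]
... * rho(a^-1) = [[-1, 2], [-3, 5]]  ->  [[-116, 183], [-71, 112]]
... * rho(b^-1) = [[-1, 1], [-2, 1]]  ->  [[-250, 67], [-153, 41]]
... * rho(b^-1) = [[-1, 1], [-2, 1]]  ->  [[116, -183], [71, -112]]
... * rho(b^-1) = [[-1, 1], [-2, 1]]  ->  [[250, -67], [153, -41]]
... * rho(b^-1) = [[-1, 1], [-2, 1]]  ->  [[-116, 183], [-71, 112]]
... * rho(a^-1) = [[-1, 2], [-3, 5]]  ->  [[-433, 683], [-265, 418]]
... * rho(b) = [[1, -1], [2, -1]]  ->  [[933, -250], [571, -153]]
tr = 933 + -153 = 780

780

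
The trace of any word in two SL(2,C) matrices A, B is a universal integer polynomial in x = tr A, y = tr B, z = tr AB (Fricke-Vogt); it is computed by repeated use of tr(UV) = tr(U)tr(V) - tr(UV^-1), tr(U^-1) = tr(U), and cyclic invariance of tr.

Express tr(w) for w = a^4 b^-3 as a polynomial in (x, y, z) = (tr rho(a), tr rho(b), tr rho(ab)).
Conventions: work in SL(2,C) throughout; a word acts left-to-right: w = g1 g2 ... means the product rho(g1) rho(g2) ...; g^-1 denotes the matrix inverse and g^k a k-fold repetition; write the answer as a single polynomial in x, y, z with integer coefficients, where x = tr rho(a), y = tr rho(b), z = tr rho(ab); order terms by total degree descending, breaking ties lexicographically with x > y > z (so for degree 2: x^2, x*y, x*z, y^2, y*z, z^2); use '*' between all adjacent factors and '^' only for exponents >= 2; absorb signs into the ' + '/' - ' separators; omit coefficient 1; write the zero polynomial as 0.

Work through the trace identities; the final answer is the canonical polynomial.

trace(a^2) = trace(a) trace(a) - trace(1) = x^2 - 2
trace(a^3) = trace(a) trace(a^2) - trace(a) = x^3 - 3*x
trace(a^4) = trace(a) trace(a^3) - trace(a^2) = x^4 - 4*x^2 + 2
next, trace(b a^2) = trace(a) trace(b a) - trace(b) = x*z - y
and trace(a^2 b a) = trace(a) trace(b a^2) - trace(b a) = x^2*z - x*y - z
and trace(a^4 b) = trace(a) trace(a^2 b a) - trace(a^2 b) = x^3*z - x^2*y - 2*x*z + y
and trace(b^-1 a^4) = trace(a^4) trace(b) - trace(a^4 b) = x^4*y - x^3*z - 3*x^2*y + 2*x*z + y
trace(a^4 b^-2) = trace(b^-1 a^4) trace(b) - trace(b^-1 a^4 b) = x^4*y^2 - x^3*y*z - x^4 - 3*x^2*y^2 + 2*x*y*z + 4*x^2 + y^2 - 2
trace(a^4 b^-3) = trace(a^4 b^-2) trace(b) - trace(a^4 b^-1) = x^4*y^3 - x^3*y^2*z - 2*x^4*y - 3*x^2*y^3 + x^3*z + 2*x*y^2*z + 7*x^2*y + y^3 - 2*x*z - 3*y

x^4*y^3 - x^3*y^2*z - 2*x^4*y - 3*x^2*y^3 + x^3*z + 2*x*y^2*z + 7*x^2*y + y^3 - 2*x*z - 3*y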